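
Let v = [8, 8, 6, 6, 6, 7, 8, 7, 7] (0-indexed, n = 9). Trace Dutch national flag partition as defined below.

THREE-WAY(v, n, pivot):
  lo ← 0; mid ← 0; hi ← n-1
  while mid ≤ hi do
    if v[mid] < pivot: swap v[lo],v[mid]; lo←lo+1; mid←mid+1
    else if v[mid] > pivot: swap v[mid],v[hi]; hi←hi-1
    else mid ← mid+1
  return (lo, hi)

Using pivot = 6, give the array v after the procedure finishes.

pivot = 6; lo=0, mid=0, hi=8
v[mid]=8>6: swap v[0],v[8]; hi=7 → [7, 8, 6, 6, 6, 7, 8, 7, 8]
v[mid]=7>6: swap v[0],v[7]; hi=6 → [7, 8, 6, 6, 6, 7, 8, 7, 8]
v[mid]=7>6: swap v[0],v[6]; hi=5 → [8, 8, 6, 6, 6, 7, 7, 7, 8]
v[mid]=8>6: swap v[0],v[5]; hi=4 → [7, 8, 6, 6, 6, 8, 7, 7, 8]
v[mid]=7>6: swap v[0],v[4]; hi=3 → [6, 8, 6, 6, 7, 8, 7, 7, 8]
v[mid]=6=6: mid=1
v[mid]=8>6: swap v[1],v[3]; hi=2 → [6, 6, 6, 8, 7, 8, 7, 7, 8]
v[mid]=6=6: mid=2
v[mid]=6=6: mid=3
end: lo=0, hi=2; v = [6, 6, 6, 8, 7, 8, 7, 7, 8]

[6, 6, 6, 8, 7, 8, 7, 7, 8]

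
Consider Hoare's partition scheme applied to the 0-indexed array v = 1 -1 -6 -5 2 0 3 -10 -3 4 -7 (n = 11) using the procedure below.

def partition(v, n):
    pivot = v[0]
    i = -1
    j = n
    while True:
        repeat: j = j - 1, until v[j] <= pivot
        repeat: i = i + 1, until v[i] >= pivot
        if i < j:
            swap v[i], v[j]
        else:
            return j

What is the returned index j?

6

pivot=1
j stops at 10 (-7), i stops at 0 (1); swap ⇒ -7 -1 -6 -5 2 0 3 -10 -3 4 1
j stops at 8 (-3), i stops at 4 (2); swap ⇒ -7 -1 -6 -5 -3 0 3 -10 2 4 1
j stops at 7 (-10), i stops at 6 (3); swap ⇒ -7 -1 -6 -5 -3 0 -10 3 2 4 1
j stops at 6, i stops at 7; i≥j ⇒ return 6. v=-7 -1 -6 -5 -3 0 -10 3 2 4 1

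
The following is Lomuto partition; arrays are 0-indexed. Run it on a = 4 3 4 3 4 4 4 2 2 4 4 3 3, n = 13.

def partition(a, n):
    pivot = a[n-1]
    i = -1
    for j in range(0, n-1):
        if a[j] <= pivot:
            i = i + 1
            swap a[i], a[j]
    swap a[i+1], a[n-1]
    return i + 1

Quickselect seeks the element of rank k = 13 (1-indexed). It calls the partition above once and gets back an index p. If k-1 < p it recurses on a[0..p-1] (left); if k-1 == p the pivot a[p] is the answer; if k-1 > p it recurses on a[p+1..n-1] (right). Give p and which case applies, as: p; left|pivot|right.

pivot=3, i=-1
j=0: 4>3, skip
j=1: 3≤3, i=0, swap(0,1) ⇒ 3 4 4 3 4 4 4 2 2 4 4 3 3
j=2: 4>3, skip
j=3: 3≤3, i=1, swap(1,3) ⇒ 3 3 4 4 4 4 4 2 2 4 4 3 3
j=4: 4>3, skip
j=5: 4>3, skip
j=6: 4>3, skip
j=7: 2≤3, i=2, swap(2,7) ⇒ 3 3 2 4 4 4 4 4 2 4 4 3 3
j=8: 2≤3, i=3, swap(3,8) ⇒ 3 3 2 2 4 4 4 4 4 4 4 3 3
j=9: 4>3, skip
j=10: 4>3, skip
j=11: 3≤3, i=4, swap(4,11) ⇒ 3 3 2 2 3 4 4 4 4 4 4 4 3
swap(5,12) ⇒ 3 3 2 2 3 3 4 4 4 4 4 4 4; return 5
p = 5; k-1 = 12 > 5 ⇒ right

5; right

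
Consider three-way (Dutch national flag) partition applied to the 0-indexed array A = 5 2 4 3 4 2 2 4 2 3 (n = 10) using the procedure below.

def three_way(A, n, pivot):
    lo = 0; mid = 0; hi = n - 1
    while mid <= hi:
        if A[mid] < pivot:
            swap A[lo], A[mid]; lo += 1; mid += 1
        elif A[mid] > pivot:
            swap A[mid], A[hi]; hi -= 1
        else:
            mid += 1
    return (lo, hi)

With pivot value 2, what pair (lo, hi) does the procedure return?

lo=0 mid=0 hi=9
5>2: swap(0,9), hi=8 ⇒ 3 2 4 3 4 2 2 4 2 5
3>2: swap(0,8), hi=7 ⇒ 2 2 4 3 4 2 2 4 3 5
2=2: mid=1
2=2: mid=2
4>2: swap(2,7), hi=6 ⇒ 2 2 4 3 4 2 2 4 3 5
4>2: swap(2,6), hi=5 ⇒ 2 2 2 3 4 2 4 4 3 5
2=2: mid=3
3>2: swap(3,5), hi=4 ⇒ 2 2 2 2 4 3 4 4 3 5
2=2: mid=4
4>2: swap(4,4), hi=3 ⇒ 2 2 2 2 4 3 4 4 3 5
done. lo=0 hi=3; A=2 2 2 2 4 3 4 4 3 5

(0, 3)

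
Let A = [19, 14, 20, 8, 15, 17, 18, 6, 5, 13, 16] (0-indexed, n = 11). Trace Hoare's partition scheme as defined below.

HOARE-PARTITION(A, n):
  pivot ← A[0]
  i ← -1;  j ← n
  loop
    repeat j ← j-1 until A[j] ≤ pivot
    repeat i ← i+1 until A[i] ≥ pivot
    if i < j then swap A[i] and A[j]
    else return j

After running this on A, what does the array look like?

[16, 14, 13, 8, 15, 17, 18, 6, 5, 20, 19]

pivot=19
j stops at 10 (16), i stops at 0 (19); swap ⇒ [16, 14, 20, 8, 15, 17, 18, 6, 5, 13, 19]
j stops at 9 (13), i stops at 2 (20); swap ⇒ [16, 14, 13, 8, 15, 17, 18, 6, 5, 20, 19]
j stops at 8, i stops at 9; i≥j ⇒ return 8. A=[16, 14, 13, 8, 15, 17, 18, 6, 5, 20, 19]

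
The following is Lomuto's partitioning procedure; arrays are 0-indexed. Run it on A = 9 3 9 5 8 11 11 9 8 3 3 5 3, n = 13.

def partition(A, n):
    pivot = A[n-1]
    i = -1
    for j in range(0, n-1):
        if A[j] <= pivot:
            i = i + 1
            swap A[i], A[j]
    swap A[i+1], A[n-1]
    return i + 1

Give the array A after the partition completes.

3 3 3 3 8 11 11 9 8 9 9 5 5

pivot=3, i=-1
j=0: 9>3, skip
j=1: 3≤3, i=0, swap(0,1) ⇒ 3 9 9 5 8 11 11 9 8 3 3 5 3
j=2: 9>3, skip
j=3: 5>3, skip
j=4: 8>3, skip
j=5: 11>3, skip
j=6: 11>3, skip
j=7: 9>3, skip
j=8: 8>3, skip
j=9: 3≤3, i=1, swap(1,9) ⇒ 3 3 9 5 8 11 11 9 8 9 3 5 3
j=10: 3≤3, i=2, swap(2,10) ⇒ 3 3 3 5 8 11 11 9 8 9 9 5 3
j=11: 5>3, skip
swap(3,12) ⇒ 3 3 3 3 8 11 11 9 8 9 9 5 5; return 3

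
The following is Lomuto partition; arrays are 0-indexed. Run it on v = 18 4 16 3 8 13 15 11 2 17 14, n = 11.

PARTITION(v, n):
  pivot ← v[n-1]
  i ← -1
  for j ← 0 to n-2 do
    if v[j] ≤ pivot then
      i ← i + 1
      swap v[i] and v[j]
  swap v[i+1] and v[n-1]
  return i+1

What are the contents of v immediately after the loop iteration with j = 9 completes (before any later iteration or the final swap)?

pivot=14, i=-1
j=0: 18>14, skip
j=1: 4≤14, i=0, swap(0,1) ⇒ 4 18 16 3 8 13 15 11 2 17 14
j=2: 16>14, skip
j=3: 3≤14, i=1, swap(1,3) ⇒ 4 3 16 18 8 13 15 11 2 17 14
j=4: 8≤14, i=2, swap(2,4) ⇒ 4 3 8 18 16 13 15 11 2 17 14
j=5: 13≤14, i=3, swap(3,5) ⇒ 4 3 8 13 16 18 15 11 2 17 14
j=6: 15>14, skip
j=7: 11≤14, i=4, swap(4,7) ⇒ 4 3 8 13 11 18 15 16 2 17 14
j=8: 2≤14, i=5, swap(5,8) ⇒ 4 3 8 13 11 2 15 16 18 17 14
j=9: 17>14, skip
(after j=9) v = 4 3 8 13 11 2 15 16 18 17 14

4 3 8 13 11 2 15 16 18 17 14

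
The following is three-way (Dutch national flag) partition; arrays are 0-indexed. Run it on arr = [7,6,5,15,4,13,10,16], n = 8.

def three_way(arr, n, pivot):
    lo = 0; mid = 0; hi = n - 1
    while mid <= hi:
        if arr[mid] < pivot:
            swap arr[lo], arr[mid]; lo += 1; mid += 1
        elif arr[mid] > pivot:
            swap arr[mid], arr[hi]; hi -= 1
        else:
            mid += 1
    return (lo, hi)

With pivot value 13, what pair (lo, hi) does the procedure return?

lo=0 mid=0 hi=7
7<13: swap(0,0), lo=1 mid=1 ⇒ [7,6,5,15,4,13,10,16]
6<13: swap(1,1), lo=2 mid=2 ⇒ [7,6,5,15,4,13,10,16]
5<13: swap(2,2), lo=3 mid=3 ⇒ [7,6,5,15,4,13,10,16]
15>13: swap(3,7), hi=6 ⇒ [7,6,5,16,4,13,10,15]
16>13: swap(3,6), hi=5 ⇒ [7,6,5,10,4,13,16,15]
10<13: swap(3,3), lo=4 mid=4 ⇒ [7,6,5,10,4,13,16,15]
4<13: swap(4,4), lo=5 mid=5 ⇒ [7,6,5,10,4,13,16,15]
13=13: mid=6
done. lo=5 hi=5; arr=[7,6,5,10,4,13,16,15]

(5, 5)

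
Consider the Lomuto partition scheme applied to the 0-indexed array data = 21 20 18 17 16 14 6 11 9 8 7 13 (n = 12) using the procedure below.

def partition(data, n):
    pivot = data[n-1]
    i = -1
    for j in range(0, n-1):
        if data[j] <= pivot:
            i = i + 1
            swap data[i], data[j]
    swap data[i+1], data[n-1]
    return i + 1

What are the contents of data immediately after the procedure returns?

pivot = data[11] = 13; i = -1
j=0: data[0]=21 > 13 → no swap
j=1: data[1]=20 > 13 → no swap
j=2: data[2]=18 > 13 → no swap
j=3: data[3]=17 > 13 → no swap
j=4: data[4]=16 > 13 → no swap
j=5: data[5]=14 > 13 → no swap
j=6: data[6]=6 ≤ 13 → i=0, swap data[0],data[6] → 6 20 18 17 16 14 21 11 9 8 7 13
j=7: data[7]=11 ≤ 13 → i=1, swap data[1],data[7] → 6 11 18 17 16 14 21 20 9 8 7 13
j=8: data[8]=9 ≤ 13 → i=2, swap data[2],data[8] → 6 11 9 17 16 14 21 20 18 8 7 13
j=9: data[9]=8 ≤ 13 → i=3, swap data[3],data[9] → 6 11 9 8 16 14 21 20 18 17 7 13
j=10: data[10]=7 ≤ 13 → i=4, swap data[4],data[10] → 6 11 9 8 7 14 21 20 18 17 16 13
final swap data[5],data[11] → 6 11 9 8 7 13 21 20 18 17 16 14; return 5

6 11 9 8 7 13 21 20 18 17 16 14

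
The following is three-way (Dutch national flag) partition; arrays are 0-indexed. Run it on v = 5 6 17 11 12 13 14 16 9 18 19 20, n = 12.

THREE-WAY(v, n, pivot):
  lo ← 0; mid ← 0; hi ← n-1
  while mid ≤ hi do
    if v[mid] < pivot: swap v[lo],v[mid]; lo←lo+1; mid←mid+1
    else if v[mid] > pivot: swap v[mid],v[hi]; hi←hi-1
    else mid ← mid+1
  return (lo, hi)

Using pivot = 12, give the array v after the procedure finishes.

5 6 9 11 12 14 16 13 18 19 20 17

pivot = 12; lo=0, mid=0, hi=11
v[mid]=5<12: swap v[0],v[0]; lo=1,mid=1 → 5 6 17 11 12 13 14 16 9 18 19 20
v[mid]=6<12: swap v[1],v[1]; lo=2,mid=2 → 5 6 17 11 12 13 14 16 9 18 19 20
v[mid]=17>12: swap v[2],v[11]; hi=10 → 5 6 20 11 12 13 14 16 9 18 19 17
v[mid]=20>12: swap v[2],v[10]; hi=9 → 5 6 19 11 12 13 14 16 9 18 20 17
v[mid]=19>12: swap v[2],v[9]; hi=8 → 5 6 18 11 12 13 14 16 9 19 20 17
v[mid]=18>12: swap v[2],v[8]; hi=7 → 5 6 9 11 12 13 14 16 18 19 20 17
v[mid]=9<12: swap v[2],v[2]; lo=3,mid=3 → 5 6 9 11 12 13 14 16 18 19 20 17
v[mid]=11<12: swap v[3],v[3]; lo=4,mid=4 → 5 6 9 11 12 13 14 16 18 19 20 17
v[mid]=12=12: mid=5
v[mid]=13>12: swap v[5],v[7]; hi=6 → 5 6 9 11 12 16 14 13 18 19 20 17
v[mid]=16>12: swap v[5],v[6]; hi=5 → 5 6 9 11 12 14 16 13 18 19 20 17
v[mid]=14>12: swap v[5],v[5]; hi=4 → 5 6 9 11 12 14 16 13 18 19 20 17
end: lo=4, hi=4; v = 5 6 9 11 12 14 16 13 18 19 20 17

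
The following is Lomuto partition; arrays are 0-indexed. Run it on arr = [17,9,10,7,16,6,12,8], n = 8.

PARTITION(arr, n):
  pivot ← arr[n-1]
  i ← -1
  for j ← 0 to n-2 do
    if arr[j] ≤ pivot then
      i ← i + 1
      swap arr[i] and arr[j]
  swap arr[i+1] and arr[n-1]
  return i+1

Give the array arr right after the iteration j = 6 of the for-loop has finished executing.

pivot=8, i=-1
j=0: 17>8, skip
j=1: 9>8, skip
j=2: 10>8, skip
j=3: 7≤8, i=0, swap(0,3) ⇒ [7,9,10,17,16,6,12,8]
j=4: 16>8, skip
j=5: 6≤8, i=1, swap(1,5) ⇒ [7,6,10,17,16,9,12,8]
j=6: 12>8, skip
(after j=6) arr = [7,6,10,17,16,9,12,8]

[7,6,10,17,16,9,12,8]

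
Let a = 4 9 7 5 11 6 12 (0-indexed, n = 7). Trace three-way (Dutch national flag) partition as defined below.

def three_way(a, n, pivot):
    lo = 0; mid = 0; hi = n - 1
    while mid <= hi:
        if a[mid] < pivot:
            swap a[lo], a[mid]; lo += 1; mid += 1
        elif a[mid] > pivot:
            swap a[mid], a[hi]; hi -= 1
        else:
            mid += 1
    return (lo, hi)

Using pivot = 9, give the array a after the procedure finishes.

pivot = 9; lo=0, mid=0, hi=6
a[mid]=4<9: swap a[0],a[0]; lo=1,mid=1 → 4 9 7 5 11 6 12
a[mid]=9=9: mid=2
a[mid]=7<9: swap a[1],a[2]; lo=2,mid=3 → 4 7 9 5 11 6 12
a[mid]=5<9: swap a[2],a[3]; lo=3,mid=4 → 4 7 5 9 11 6 12
a[mid]=11>9: swap a[4],a[6]; hi=5 → 4 7 5 9 12 6 11
a[mid]=12>9: swap a[4],a[5]; hi=4 → 4 7 5 9 6 12 11
a[mid]=6<9: swap a[3],a[4]; lo=4,mid=5 → 4 7 5 6 9 12 11
end: lo=4, hi=4; a = 4 7 5 6 9 12 11

4 7 5 6 9 12 11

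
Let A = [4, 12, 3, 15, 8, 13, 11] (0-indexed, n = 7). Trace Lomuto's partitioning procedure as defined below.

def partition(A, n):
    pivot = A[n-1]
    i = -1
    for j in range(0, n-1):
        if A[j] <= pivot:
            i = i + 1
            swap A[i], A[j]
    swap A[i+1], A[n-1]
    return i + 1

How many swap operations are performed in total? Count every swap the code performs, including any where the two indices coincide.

4

pivot = A[6] = 11; i = -1
j=0: A[0]=4 ≤ 11 → i=0, swap A[0],A[0] (no change) → [4, 12, 3, 15, 8, 13, 11]
j=1: A[1]=12 > 11 → no swap
j=2: A[2]=3 ≤ 11 → i=1, swap A[1],A[2] → [4, 3, 12, 15, 8, 13, 11]
j=3: A[3]=15 > 11 → no swap
j=4: A[4]=8 ≤ 11 → i=2, swap A[2],A[4] → [4, 3, 8, 15, 12, 13, 11]
j=5: A[5]=13 > 11 → no swap
final swap A[3],A[6] → [4, 3, 8, 11, 12, 13, 15]; return 3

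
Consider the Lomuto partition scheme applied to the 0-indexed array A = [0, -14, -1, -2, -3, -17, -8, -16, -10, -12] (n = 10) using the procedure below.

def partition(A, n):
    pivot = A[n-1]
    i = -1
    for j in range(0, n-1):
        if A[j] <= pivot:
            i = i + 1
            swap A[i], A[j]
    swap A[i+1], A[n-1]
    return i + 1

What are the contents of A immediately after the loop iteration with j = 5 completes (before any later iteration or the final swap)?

[-14, -17, -1, -2, -3, 0, -8, -16, -10, -12]

pivot = A[9] = -12; i = -1
j=0: A[0]=0 > -12 → no swap
j=1: A[1]=-14 ≤ -12 → i=0, swap A[0],A[1] → [-14, 0, -1, -2, -3, -17, -8, -16, -10, -12]
j=2: A[2]=-1 > -12 → no swap
j=3: A[3]=-2 > -12 → no swap
j=4: A[4]=-3 > -12 → no swap
j=5: A[5]=-17 ≤ -12 → i=1, swap A[1],A[5] → [-14, -17, -1, -2, -3, 0, -8, -16, -10, -12]
(after j=5) A = [-14, -17, -1, -2, -3, 0, -8, -16, -10, -12]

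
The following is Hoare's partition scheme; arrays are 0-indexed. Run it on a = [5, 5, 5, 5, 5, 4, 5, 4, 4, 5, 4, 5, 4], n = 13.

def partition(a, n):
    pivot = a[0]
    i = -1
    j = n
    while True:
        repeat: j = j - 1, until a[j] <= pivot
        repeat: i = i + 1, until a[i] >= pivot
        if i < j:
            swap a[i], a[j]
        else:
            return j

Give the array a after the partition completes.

[4, 5, 4, 5, 4, 4, 4, 5, 5, 5, 5, 5, 5]

pivot=5
j stops at 12 (4), i stops at 0 (5); swap ⇒ [4, 5, 5, 5, 5, 4, 5, 4, 4, 5, 4, 5, 5]
j stops at 11 (5), i stops at 1 (5); swap ⇒ [4, 5, 5, 5, 5, 4, 5, 4, 4, 5, 4, 5, 5]
j stops at 10 (4), i stops at 2 (5); swap ⇒ [4, 5, 4, 5, 5, 4, 5, 4, 4, 5, 5, 5, 5]
j stops at 9 (5), i stops at 3 (5); swap ⇒ [4, 5, 4, 5, 5, 4, 5, 4, 4, 5, 5, 5, 5]
j stops at 8 (4), i stops at 4 (5); swap ⇒ [4, 5, 4, 5, 4, 4, 5, 4, 5, 5, 5, 5, 5]
j stops at 7 (4), i stops at 6 (5); swap ⇒ [4, 5, 4, 5, 4, 4, 4, 5, 5, 5, 5, 5, 5]
j stops at 6, i stops at 7; i≥j ⇒ return 6. a=[4, 5, 4, 5, 4, 4, 4, 5, 5, 5, 5, 5, 5]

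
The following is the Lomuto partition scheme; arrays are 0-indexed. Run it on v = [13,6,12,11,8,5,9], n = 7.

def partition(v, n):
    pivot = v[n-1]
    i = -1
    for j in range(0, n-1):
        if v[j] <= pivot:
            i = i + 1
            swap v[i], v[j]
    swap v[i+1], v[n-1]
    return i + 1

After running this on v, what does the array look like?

[6,8,5,9,13,12,11]

pivot=9, i=-1
j=0: 13>9, skip
j=1: 6≤9, i=0, swap(0,1) ⇒ [6,13,12,11,8,5,9]
j=2: 12>9, skip
j=3: 11>9, skip
j=4: 8≤9, i=1, swap(1,4) ⇒ [6,8,12,11,13,5,9]
j=5: 5≤9, i=2, swap(2,5) ⇒ [6,8,5,11,13,12,9]
swap(3,6) ⇒ [6,8,5,9,13,12,11]; return 3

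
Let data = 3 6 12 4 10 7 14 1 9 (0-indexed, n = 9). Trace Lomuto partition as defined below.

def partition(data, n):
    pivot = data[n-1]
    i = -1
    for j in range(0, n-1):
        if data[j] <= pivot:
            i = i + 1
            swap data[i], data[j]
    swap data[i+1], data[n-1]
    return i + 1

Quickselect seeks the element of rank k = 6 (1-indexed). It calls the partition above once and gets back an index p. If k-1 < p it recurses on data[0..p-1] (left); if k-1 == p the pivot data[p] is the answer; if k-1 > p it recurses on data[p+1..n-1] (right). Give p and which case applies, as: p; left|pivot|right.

pivot=9, i=-1
j=0: 3≤9, i=0, swap(0,0) ⇒ 3 6 12 4 10 7 14 1 9
j=1: 6≤9, i=1, swap(1,1) ⇒ 3 6 12 4 10 7 14 1 9
j=2: 12>9, skip
j=3: 4≤9, i=2, swap(2,3) ⇒ 3 6 4 12 10 7 14 1 9
j=4: 10>9, skip
j=5: 7≤9, i=3, swap(3,5) ⇒ 3 6 4 7 10 12 14 1 9
j=6: 14>9, skip
j=7: 1≤9, i=4, swap(4,7) ⇒ 3 6 4 7 1 12 14 10 9
swap(5,8) ⇒ 3 6 4 7 1 9 14 10 12; return 5
p = 5; k-1 = 5 == 5 ⇒ pivot

5; pivot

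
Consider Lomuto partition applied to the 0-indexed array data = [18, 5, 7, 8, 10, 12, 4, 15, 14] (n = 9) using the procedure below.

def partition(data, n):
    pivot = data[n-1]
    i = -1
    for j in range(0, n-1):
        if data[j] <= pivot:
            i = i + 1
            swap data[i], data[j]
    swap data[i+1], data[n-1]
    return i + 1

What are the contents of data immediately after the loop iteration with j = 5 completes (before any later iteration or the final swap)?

pivot=14, i=-1
j=0: 18>14, skip
j=1: 5≤14, i=0, swap(0,1) ⇒ [5, 18, 7, 8, 10, 12, 4, 15, 14]
j=2: 7≤14, i=1, swap(1,2) ⇒ [5, 7, 18, 8, 10, 12, 4, 15, 14]
j=3: 8≤14, i=2, swap(2,3) ⇒ [5, 7, 8, 18, 10, 12, 4, 15, 14]
j=4: 10≤14, i=3, swap(3,4) ⇒ [5, 7, 8, 10, 18, 12, 4, 15, 14]
j=5: 12≤14, i=4, swap(4,5) ⇒ [5, 7, 8, 10, 12, 18, 4, 15, 14]
(after j=5) data = [5, 7, 8, 10, 12, 18, 4, 15, 14]

[5, 7, 8, 10, 12, 18, 4, 15, 14]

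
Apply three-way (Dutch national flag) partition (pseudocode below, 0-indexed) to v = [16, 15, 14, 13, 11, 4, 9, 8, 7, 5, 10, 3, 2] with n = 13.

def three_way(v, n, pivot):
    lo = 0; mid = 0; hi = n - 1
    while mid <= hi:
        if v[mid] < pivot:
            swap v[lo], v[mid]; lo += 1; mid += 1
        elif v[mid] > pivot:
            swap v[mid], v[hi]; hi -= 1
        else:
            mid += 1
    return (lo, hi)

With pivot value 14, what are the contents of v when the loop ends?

lo=0 mid=0 hi=12
16>14: swap(0,12), hi=11 ⇒ [2, 15, 14, 13, 11, 4, 9, 8, 7, 5, 10, 3, 16]
2<14: swap(0,0), lo=1 mid=1 ⇒ [2, 15, 14, 13, 11, 4, 9, 8, 7, 5, 10, 3, 16]
15>14: swap(1,11), hi=10 ⇒ [2, 3, 14, 13, 11, 4, 9, 8, 7, 5, 10, 15, 16]
3<14: swap(1,1), lo=2 mid=2 ⇒ [2, 3, 14, 13, 11, 4, 9, 8, 7, 5, 10, 15, 16]
14=14: mid=3
13<14: swap(2,3), lo=3 mid=4 ⇒ [2, 3, 13, 14, 11, 4, 9, 8, 7, 5, 10, 15, 16]
11<14: swap(3,4), lo=4 mid=5 ⇒ [2, 3, 13, 11, 14, 4, 9, 8, 7, 5, 10, 15, 16]
4<14: swap(4,5), lo=5 mid=6 ⇒ [2, 3, 13, 11, 4, 14, 9, 8, 7, 5, 10, 15, 16]
9<14: swap(5,6), lo=6 mid=7 ⇒ [2, 3, 13, 11, 4, 9, 14, 8, 7, 5, 10, 15, 16]
8<14: swap(6,7), lo=7 mid=8 ⇒ [2, 3, 13, 11, 4, 9, 8, 14, 7, 5, 10, 15, 16]
7<14: swap(7,8), lo=8 mid=9 ⇒ [2, 3, 13, 11, 4, 9, 8, 7, 14, 5, 10, 15, 16]
5<14: swap(8,9), lo=9 mid=10 ⇒ [2, 3, 13, 11, 4, 9, 8, 7, 5, 14, 10, 15, 16]
10<14: swap(9,10), lo=10 mid=11 ⇒ [2, 3, 13, 11, 4, 9, 8, 7, 5, 10, 14, 15, 16]
done. lo=10 hi=10; v=[2, 3, 13, 11, 4, 9, 8, 7, 5, 10, 14, 15, 16]

[2, 3, 13, 11, 4, 9, 8, 7, 5, 10, 14, 15, 16]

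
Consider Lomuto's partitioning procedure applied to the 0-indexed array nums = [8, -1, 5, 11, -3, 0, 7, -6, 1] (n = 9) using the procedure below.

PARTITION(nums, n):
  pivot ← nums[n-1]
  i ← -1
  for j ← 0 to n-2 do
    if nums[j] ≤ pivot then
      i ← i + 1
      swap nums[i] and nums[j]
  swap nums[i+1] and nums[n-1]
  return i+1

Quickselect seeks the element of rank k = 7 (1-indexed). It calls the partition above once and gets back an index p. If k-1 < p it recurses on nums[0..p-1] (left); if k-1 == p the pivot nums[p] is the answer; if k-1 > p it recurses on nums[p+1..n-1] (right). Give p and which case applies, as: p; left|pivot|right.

4; right

pivot = nums[8] = 1; i = -1
j=0: nums[0]=8 > 1 → no swap
j=1: nums[1]=-1 ≤ 1 → i=0, swap nums[0],nums[1] → [-1, 8, 5, 11, -3, 0, 7, -6, 1]
j=2: nums[2]=5 > 1 → no swap
j=3: nums[3]=11 > 1 → no swap
j=4: nums[4]=-3 ≤ 1 → i=1, swap nums[1],nums[4] → [-1, -3, 5, 11, 8, 0, 7, -6, 1]
j=5: nums[5]=0 ≤ 1 → i=2, swap nums[2],nums[5] → [-1, -3, 0, 11, 8, 5, 7, -6, 1]
j=6: nums[6]=7 > 1 → no swap
j=7: nums[7]=-6 ≤ 1 → i=3, swap nums[3],nums[7] → [-1, -3, 0, -6, 8, 5, 7, 11, 1]
final swap nums[4],nums[8] → [-1, -3, 0, -6, 1, 5, 7, 11, 8]; return 4
p = 4; k-1 = 6 > 4 ⇒ right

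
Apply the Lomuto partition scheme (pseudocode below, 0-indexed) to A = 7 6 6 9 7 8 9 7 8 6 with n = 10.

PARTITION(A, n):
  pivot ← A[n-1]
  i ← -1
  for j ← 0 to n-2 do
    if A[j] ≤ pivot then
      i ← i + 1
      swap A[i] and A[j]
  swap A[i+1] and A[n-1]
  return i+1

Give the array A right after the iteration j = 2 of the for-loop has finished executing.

6 6 7 9 7 8 9 7 8 6

pivot=6, i=-1
j=0: 7>6, skip
j=1: 6≤6, i=0, swap(0,1) ⇒ 6 7 6 9 7 8 9 7 8 6
j=2: 6≤6, i=1, swap(1,2) ⇒ 6 6 7 9 7 8 9 7 8 6
(after j=2) A = 6 6 7 9 7 8 9 7 8 6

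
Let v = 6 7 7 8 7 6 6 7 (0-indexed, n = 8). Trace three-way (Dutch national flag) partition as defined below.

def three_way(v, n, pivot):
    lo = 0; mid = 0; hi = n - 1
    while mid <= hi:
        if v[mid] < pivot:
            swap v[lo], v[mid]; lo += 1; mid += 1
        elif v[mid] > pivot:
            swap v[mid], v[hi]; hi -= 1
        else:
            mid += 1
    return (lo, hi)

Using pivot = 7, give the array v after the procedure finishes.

pivot = 7; lo=0, mid=0, hi=7
v[mid]=6<7: swap v[0],v[0]; lo=1,mid=1 → 6 7 7 8 7 6 6 7
v[mid]=7=7: mid=2
v[mid]=7=7: mid=3
v[mid]=8>7: swap v[3],v[7]; hi=6 → 6 7 7 7 7 6 6 8
v[mid]=7=7: mid=4
v[mid]=7=7: mid=5
v[mid]=6<7: swap v[1],v[5]; lo=2,mid=6 → 6 6 7 7 7 7 6 8
v[mid]=6<7: swap v[2],v[6]; lo=3,mid=7 → 6 6 6 7 7 7 7 8
end: lo=3, hi=6; v = 6 6 6 7 7 7 7 8

6 6 6 7 7 7 7 8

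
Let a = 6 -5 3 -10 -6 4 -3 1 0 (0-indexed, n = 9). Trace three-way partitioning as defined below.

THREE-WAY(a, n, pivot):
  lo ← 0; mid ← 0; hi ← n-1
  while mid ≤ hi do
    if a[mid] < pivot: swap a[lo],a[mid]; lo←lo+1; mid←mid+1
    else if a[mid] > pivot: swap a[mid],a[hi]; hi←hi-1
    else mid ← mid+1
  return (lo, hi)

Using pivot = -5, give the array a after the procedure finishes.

pivot = -5; lo=0, mid=0, hi=8
a[mid]=6>-5: swap a[0],a[8]; hi=7 → 0 -5 3 -10 -6 4 -3 1 6
a[mid]=0>-5: swap a[0],a[7]; hi=6 → 1 -5 3 -10 -6 4 -3 0 6
a[mid]=1>-5: swap a[0],a[6]; hi=5 → -3 -5 3 -10 -6 4 1 0 6
a[mid]=-3>-5: swap a[0],a[5]; hi=4 → 4 -5 3 -10 -6 -3 1 0 6
a[mid]=4>-5: swap a[0],a[4]; hi=3 → -6 -5 3 -10 4 -3 1 0 6
a[mid]=-6<-5: swap a[0],a[0]; lo=1,mid=1 → -6 -5 3 -10 4 -3 1 0 6
a[mid]=-5=-5: mid=2
a[mid]=3>-5: swap a[2],a[3]; hi=2 → -6 -5 -10 3 4 -3 1 0 6
a[mid]=-10<-5: swap a[1],a[2]; lo=2,mid=3 → -6 -10 -5 3 4 -3 1 0 6
end: lo=2, hi=2; a = -6 -10 -5 3 4 -3 1 0 6

-6 -10 -5 3 4 -3 1 0 6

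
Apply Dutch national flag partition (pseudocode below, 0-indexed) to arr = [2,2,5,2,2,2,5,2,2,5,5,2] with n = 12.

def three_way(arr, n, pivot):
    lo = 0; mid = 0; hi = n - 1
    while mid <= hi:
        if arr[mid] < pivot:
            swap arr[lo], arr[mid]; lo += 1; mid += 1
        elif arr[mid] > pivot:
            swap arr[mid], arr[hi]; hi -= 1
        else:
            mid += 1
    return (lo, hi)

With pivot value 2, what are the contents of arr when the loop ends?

[2,2,2,2,2,2,2,2,5,5,5,5]

pivot = 2; lo=0, mid=0, hi=11
arr[mid]=2=2: mid=1
arr[mid]=2=2: mid=2
arr[mid]=5>2: swap arr[2],arr[11]; hi=10 → [2,2,2,2,2,2,5,2,2,5,5,5]
arr[mid]=2=2: mid=3
arr[mid]=2=2: mid=4
arr[mid]=2=2: mid=5
arr[mid]=2=2: mid=6
arr[mid]=5>2: swap arr[6],arr[10]; hi=9 → [2,2,2,2,2,2,5,2,2,5,5,5]
arr[mid]=5>2: swap arr[6],arr[9]; hi=8 → [2,2,2,2,2,2,5,2,2,5,5,5]
arr[mid]=5>2: swap arr[6],arr[8]; hi=7 → [2,2,2,2,2,2,2,2,5,5,5,5]
arr[mid]=2=2: mid=7
arr[mid]=2=2: mid=8
end: lo=0, hi=7; arr = [2,2,2,2,2,2,2,2,5,5,5,5]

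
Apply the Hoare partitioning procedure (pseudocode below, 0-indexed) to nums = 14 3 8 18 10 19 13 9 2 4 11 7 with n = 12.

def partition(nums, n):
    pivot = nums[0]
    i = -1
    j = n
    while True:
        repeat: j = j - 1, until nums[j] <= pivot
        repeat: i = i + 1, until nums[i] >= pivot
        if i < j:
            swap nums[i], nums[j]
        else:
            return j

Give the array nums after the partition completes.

7 3 8 11 10 4 13 9 2 19 18 14

pivot=14
j stops at 11 (7), i stops at 0 (14); swap ⇒ 7 3 8 18 10 19 13 9 2 4 11 14
j stops at 10 (11), i stops at 3 (18); swap ⇒ 7 3 8 11 10 19 13 9 2 4 18 14
j stops at 9 (4), i stops at 5 (19); swap ⇒ 7 3 8 11 10 4 13 9 2 19 18 14
j stops at 8, i stops at 9; i≥j ⇒ return 8. nums=7 3 8 11 10 4 13 9 2 19 18 14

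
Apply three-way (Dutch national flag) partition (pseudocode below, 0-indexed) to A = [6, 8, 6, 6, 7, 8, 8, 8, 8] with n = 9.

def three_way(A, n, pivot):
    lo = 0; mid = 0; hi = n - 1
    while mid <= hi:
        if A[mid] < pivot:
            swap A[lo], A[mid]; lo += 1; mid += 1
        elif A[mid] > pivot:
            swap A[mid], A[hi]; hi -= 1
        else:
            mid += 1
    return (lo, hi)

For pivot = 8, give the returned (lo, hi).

(4, 8)

lo=0 mid=0 hi=8
6<8: swap(0,0), lo=1 mid=1 ⇒ [6, 8, 6, 6, 7, 8, 8, 8, 8]
8=8: mid=2
6<8: swap(1,2), lo=2 mid=3 ⇒ [6, 6, 8, 6, 7, 8, 8, 8, 8]
6<8: swap(2,3), lo=3 mid=4 ⇒ [6, 6, 6, 8, 7, 8, 8, 8, 8]
7<8: swap(3,4), lo=4 mid=5 ⇒ [6, 6, 6, 7, 8, 8, 8, 8, 8]
8=8: mid=6
8=8: mid=7
8=8: mid=8
8=8: mid=9
done. lo=4 hi=8; A=[6, 6, 6, 7, 8, 8, 8, 8, 8]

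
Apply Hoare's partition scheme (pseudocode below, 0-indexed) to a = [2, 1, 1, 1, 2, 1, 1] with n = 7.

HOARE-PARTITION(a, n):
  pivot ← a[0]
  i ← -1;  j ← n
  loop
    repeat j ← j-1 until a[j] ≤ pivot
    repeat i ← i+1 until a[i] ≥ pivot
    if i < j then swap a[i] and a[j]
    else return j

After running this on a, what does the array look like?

[1, 1, 1, 1, 1, 2, 2]

pivot = a[0] = 2; i = -1, j = 7
j→6 (a[6]=1≤2), i→0 (a[0]=2≥2); i<j, swap → [1, 1, 1, 1, 2, 1, 2]
j→5 (a[5]=1≤2), i→4 (a[4]=2≥2); i<j, swap → [1, 1, 1, 1, 1, 2, 2]
j→4, i→5; i≥j, return j=4. a = [1, 1, 1, 1, 1, 2, 2]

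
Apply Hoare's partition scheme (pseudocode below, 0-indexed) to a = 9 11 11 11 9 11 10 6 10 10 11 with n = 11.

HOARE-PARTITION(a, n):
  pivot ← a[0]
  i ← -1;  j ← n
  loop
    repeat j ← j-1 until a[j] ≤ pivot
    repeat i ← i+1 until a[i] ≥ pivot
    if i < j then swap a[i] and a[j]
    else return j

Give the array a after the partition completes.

6 9 11 11 11 11 10 9 10 10 11

pivot = a[0] = 9; i = -1, j = 11
j→7 (a[7]=6≤9), i→0 (a[0]=9≥9); i<j, swap → 6 11 11 11 9 11 10 9 10 10 11
j→4 (a[4]=9≤9), i→1 (a[1]=11≥9); i<j, swap → 6 9 11 11 11 11 10 9 10 10 11
j→1, i→2; i≥j, return j=1. a = 6 9 11 11 11 11 10 9 10 10 11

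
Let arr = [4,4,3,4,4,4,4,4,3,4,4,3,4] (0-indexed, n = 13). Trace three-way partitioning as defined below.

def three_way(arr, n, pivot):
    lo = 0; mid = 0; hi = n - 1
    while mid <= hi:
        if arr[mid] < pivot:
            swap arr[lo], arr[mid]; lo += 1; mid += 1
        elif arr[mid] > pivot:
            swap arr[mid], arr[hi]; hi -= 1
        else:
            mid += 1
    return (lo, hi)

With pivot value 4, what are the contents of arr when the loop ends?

[3,3,3,4,4,4,4,4,4,4,4,4,4]

pivot = 4; lo=0, mid=0, hi=12
arr[mid]=4=4: mid=1
arr[mid]=4=4: mid=2
arr[mid]=3<4: swap arr[0],arr[2]; lo=1,mid=3 → [3,4,4,4,4,4,4,4,3,4,4,3,4]
arr[mid]=4=4: mid=4
arr[mid]=4=4: mid=5
arr[mid]=4=4: mid=6
arr[mid]=4=4: mid=7
arr[mid]=4=4: mid=8
arr[mid]=3<4: swap arr[1],arr[8]; lo=2,mid=9 → [3,3,4,4,4,4,4,4,4,4,4,3,4]
arr[mid]=4=4: mid=10
arr[mid]=4=4: mid=11
arr[mid]=3<4: swap arr[2],arr[11]; lo=3,mid=12 → [3,3,3,4,4,4,4,4,4,4,4,4,4]
arr[mid]=4=4: mid=13
end: lo=3, hi=12; arr = [3,3,3,4,4,4,4,4,4,4,4,4,4]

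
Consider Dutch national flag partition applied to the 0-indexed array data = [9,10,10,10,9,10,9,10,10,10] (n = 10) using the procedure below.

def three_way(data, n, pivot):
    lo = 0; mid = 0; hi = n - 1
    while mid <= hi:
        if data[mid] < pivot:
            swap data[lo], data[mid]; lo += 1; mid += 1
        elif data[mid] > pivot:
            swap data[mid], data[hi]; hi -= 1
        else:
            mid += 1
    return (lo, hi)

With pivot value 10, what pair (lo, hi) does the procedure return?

(3, 9)

pivot = 10; lo=0, mid=0, hi=9
data[mid]=9<10: swap data[0],data[0]; lo=1,mid=1 → [9,10,10,10,9,10,9,10,10,10]
data[mid]=10=10: mid=2
data[mid]=10=10: mid=3
data[mid]=10=10: mid=4
data[mid]=9<10: swap data[1],data[4]; lo=2,mid=5 → [9,9,10,10,10,10,9,10,10,10]
data[mid]=10=10: mid=6
data[mid]=9<10: swap data[2],data[6]; lo=3,mid=7 → [9,9,9,10,10,10,10,10,10,10]
data[mid]=10=10: mid=8
data[mid]=10=10: mid=9
data[mid]=10=10: mid=10
end: lo=3, hi=9; data = [9,9,9,10,10,10,10,10,10,10]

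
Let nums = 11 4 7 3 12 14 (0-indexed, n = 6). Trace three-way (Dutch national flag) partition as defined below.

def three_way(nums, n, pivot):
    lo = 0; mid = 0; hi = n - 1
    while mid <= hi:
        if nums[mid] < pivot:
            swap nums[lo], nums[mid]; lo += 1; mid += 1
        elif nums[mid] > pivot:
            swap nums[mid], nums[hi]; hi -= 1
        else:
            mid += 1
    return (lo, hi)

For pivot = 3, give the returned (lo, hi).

(0, 0)

lo=0 mid=0 hi=5
11>3: swap(0,5), hi=4 ⇒ 14 4 7 3 12 11
14>3: swap(0,4), hi=3 ⇒ 12 4 7 3 14 11
12>3: swap(0,3), hi=2 ⇒ 3 4 7 12 14 11
3=3: mid=1
4>3: swap(1,2), hi=1 ⇒ 3 7 4 12 14 11
7>3: swap(1,1), hi=0 ⇒ 3 7 4 12 14 11
done. lo=0 hi=0; nums=3 7 4 12 14 11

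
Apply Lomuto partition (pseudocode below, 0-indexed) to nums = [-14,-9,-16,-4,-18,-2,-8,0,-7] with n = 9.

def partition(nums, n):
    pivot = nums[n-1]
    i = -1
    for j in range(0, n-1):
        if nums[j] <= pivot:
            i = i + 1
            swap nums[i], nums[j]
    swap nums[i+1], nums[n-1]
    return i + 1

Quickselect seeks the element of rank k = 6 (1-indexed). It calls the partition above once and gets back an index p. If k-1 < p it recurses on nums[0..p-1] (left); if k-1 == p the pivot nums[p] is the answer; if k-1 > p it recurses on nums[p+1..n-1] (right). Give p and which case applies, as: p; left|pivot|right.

5; pivot

pivot = nums[8] = -7; i = -1
j=0: nums[0]=-14 ≤ -7 → i=0, swap nums[0],nums[0] (no change) → [-14,-9,-16,-4,-18,-2,-8,0,-7]
j=1: nums[1]=-9 ≤ -7 → i=1, swap nums[1],nums[1] (no change) → [-14,-9,-16,-4,-18,-2,-8,0,-7]
j=2: nums[2]=-16 ≤ -7 → i=2, swap nums[2],nums[2] (no change) → [-14,-9,-16,-4,-18,-2,-8,0,-7]
j=3: nums[3]=-4 > -7 → no swap
j=4: nums[4]=-18 ≤ -7 → i=3, swap nums[3],nums[4] → [-14,-9,-16,-18,-4,-2,-8,0,-7]
j=5: nums[5]=-2 > -7 → no swap
j=6: nums[6]=-8 ≤ -7 → i=4, swap nums[4],nums[6] → [-14,-9,-16,-18,-8,-2,-4,0,-7]
j=7: nums[7]=0 > -7 → no swap
final swap nums[5],nums[8] → [-14,-9,-16,-18,-8,-7,-4,0,-2]; return 5
p = 5; k-1 = 5 == 5 ⇒ pivot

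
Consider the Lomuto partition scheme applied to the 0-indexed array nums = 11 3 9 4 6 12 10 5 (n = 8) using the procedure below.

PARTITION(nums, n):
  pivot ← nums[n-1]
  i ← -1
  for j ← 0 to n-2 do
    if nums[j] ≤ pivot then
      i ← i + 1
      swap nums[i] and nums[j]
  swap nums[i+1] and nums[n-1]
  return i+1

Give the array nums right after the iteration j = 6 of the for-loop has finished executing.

3 4 9 11 6 12 10 5

pivot=5, i=-1
j=0: 11>5, skip
j=1: 3≤5, i=0, swap(0,1) ⇒ 3 11 9 4 6 12 10 5
j=2: 9>5, skip
j=3: 4≤5, i=1, swap(1,3) ⇒ 3 4 9 11 6 12 10 5
j=4: 6>5, skip
j=5: 12>5, skip
j=6: 10>5, skip
(after j=6) nums = 3 4 9 11 6 12 10 5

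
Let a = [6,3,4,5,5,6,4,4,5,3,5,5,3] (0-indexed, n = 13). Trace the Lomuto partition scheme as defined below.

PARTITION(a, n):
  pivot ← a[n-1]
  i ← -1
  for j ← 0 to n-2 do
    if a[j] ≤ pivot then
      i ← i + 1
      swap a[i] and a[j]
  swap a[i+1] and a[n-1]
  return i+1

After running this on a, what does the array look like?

[3,3,3,5,5,6,4,4,5,6,5,5,4]

pivot = a[12] = 3; i = -1
j=0: a[0]=6 > 3 → no swap
j=1: a[1]=3 ≤ 3 → i=0, swap a[0],a[1] → [3,6,4,5,5,6,4,4,5,3,5,5,3]
j=2: a[2]=4 > 3 → no swap
j=3: a[3]=5 > 3 → no swap
j=4: a[4]=5 > 3 → no swap
j=5: a[5]=6 > 3 → no swap
j=6: a[6]=4 > 3 → no swap
j=7: a[7]=4 > 3 → no swap
j=8: a[8]=5 > 3 → no swap
j=9: a[9]=3 ≤ 3 → i=1, swap a[1],a[9] → [3,3,4,5,5,6,4,4,5,6,5,5,3]
j=10: a[10]=5 > 3 → no swap
j=11: a[11]=5 > 3 → no swap
final swap a[2],a[12] → [3,3,3,5,5,6,4,4,5,6,5,5,4]; return 2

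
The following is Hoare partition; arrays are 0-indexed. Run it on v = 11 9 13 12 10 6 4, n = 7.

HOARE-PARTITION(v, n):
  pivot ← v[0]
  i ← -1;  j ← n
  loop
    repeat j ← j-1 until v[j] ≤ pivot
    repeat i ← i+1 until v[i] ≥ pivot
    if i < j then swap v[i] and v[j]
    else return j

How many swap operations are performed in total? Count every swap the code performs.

pivot=11
j stops at 6 (4), i stops at 0 (11); swap ⇒ 4 9 13 12 10 6 11
j stops at 5 (6), i stops at 2 (13); swap ⇒ 4 9 6 12 10 13 11
j stops at 4 (10), i stops at 3 (12); swap ⇒ 4 9 6 10 12 13 11
j stops at 3, i stops at 4; i≥j ⇒ return 3. v=4 9 6 10 12 13 11

3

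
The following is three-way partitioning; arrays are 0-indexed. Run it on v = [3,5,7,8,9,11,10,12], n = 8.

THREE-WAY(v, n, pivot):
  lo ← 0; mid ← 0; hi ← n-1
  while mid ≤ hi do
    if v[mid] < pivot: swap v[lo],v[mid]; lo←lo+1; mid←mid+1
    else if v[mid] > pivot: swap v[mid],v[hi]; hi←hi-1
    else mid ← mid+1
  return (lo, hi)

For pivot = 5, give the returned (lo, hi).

(1, 1)

pivot = 5; lo=0, mid=0, hi=7
v[mid]=3<5: swap v[0],v[0]; lo=1,mid=1 → [3,5,7,8,9,11,10,12]
v[mid]=5=5: mid=2
v[mid]=7>5: swap v[2],v[7]; hi=6 → [3,5,12,8,9,11,10,7]
v[mid]=12>5: swap v[2],v[6]; hi=5 → [3,5,10,8,9,11,12,7]
v[mid]=10>5: swap v[2],v[5]; hi=4 → [3,5,11,8,9,10,12,7]
v[mid]=11>5: swap v[2],v[4]; hi=3 → [3,5,9,8,11,10,12,7]
v[mid]=9>5: swap v[2],v[3]; hi=2 → [3,5,8,9,11,10,12,7]
v[mid]=8>5: swap v[2],v[2]; hi=1 → [3,5,8,9,11,10,12,7]
end: lo=1, hi=1; v = [3,5,8,9,11,10,12,7]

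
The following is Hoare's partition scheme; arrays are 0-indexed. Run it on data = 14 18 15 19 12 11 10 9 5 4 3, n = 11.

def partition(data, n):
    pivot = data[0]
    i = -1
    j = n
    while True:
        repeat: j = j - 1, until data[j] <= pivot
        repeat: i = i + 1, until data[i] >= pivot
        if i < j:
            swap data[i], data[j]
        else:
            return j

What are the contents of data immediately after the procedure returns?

pivot=14
j stops at 10 (3), i stops at 0 (14); swap ⇒ 3 18 15 19 12 11 10 9 5 4 14
j stops at 9 (4), i stops at 1 (18); swap ⇒ 3 4 15 19 12 11 10 9 5 18 14
j stops at 8 (5), i stops at 2 (15); swap ⇒ 3 4 5 19 12 11 10 9 15 18 14
j stops at 7 (9), i stops at 3 (19); swap ⇒ 3 4 5 9 12 11 10 19 15 18 14
j stops at 6, i stops at 7; i≥j ⇒ return 6. data=3 4 5 9 12 11 10 19 15 18 14

3 4 5 9 12 11 10 19 15 18 14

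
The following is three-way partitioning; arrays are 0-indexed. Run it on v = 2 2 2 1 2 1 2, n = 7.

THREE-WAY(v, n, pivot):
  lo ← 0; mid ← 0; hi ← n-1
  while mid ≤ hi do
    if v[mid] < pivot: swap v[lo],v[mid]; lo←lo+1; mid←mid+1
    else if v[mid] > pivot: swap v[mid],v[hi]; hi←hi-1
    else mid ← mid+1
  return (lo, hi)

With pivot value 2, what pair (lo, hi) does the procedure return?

(2, 6)

lo=0 mid=0 hi=6
2=2: mid=1
2=2: mid=2
2=2: mid=3
1<2: swap(0,3), lo=1 mid=4 ⇒ 1 2 2 2 2 1 2
2=2: mid=5
1<2: swap(1,5), lo=2 mid=6 ⇒ 1 1 2 2 2 2 2
2=2: mid=7
done. lo=2 hi=6; v=1 1 2 2 2 2 2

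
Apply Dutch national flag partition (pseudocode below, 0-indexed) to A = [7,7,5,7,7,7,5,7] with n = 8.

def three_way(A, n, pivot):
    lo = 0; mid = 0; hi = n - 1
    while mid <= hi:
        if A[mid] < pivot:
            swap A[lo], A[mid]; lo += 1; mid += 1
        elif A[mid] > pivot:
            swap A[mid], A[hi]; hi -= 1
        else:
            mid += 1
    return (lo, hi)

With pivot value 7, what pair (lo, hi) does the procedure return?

(2, 7)

lo=0 mid=0 hi=7
7=7: mid=1
7=7: mid=2
5<7: swap(0,2), lo=1 mid=3 ⇒ [5,7,7,7,7,7,5,7]
7=7: mid=4
7=7: mid=5
7=7: mid=6
5<7: swap(1,6), lo=2 mid=7 ⇒ [5,5,7,7,7,7,7,7]
7=7: mid=8
done. lo=2 hi=7; A=[5,5,7,7,7,7,7,7]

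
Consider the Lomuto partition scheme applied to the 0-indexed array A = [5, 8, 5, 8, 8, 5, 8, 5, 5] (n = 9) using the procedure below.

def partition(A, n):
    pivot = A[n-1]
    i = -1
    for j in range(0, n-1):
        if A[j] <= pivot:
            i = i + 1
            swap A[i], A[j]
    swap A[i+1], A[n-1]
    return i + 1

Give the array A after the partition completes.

[5, 5, 5, 5, 5, 8, 8, 8, 8]

pivot=5, i=-1
j=0: 5≤5, i=0, swap(0,0) ⇒ [5, 8, 5, 8, 8, 5, 8, 5, 5]
j=1: 8>5, skip
j=2: 5≤5, i=1, swap(1,2) ⇒ [5, 5, 8, 8, 8, 5, 8, 5, 5]
j=3: 8>5, skip
j=4: 8>5, skip
j=5: 5≤5, i=2, swap(2,5) ⇒ [5, 5, 5, 8, 8, 8, 8, 5, 5]
j=6: 8>5, skip
j=7: 5≤5, i=3, swap(3,7) ⇒ [5, 5, 5, 5, 8, 8, 8, 8, 5]
swap(4,8) ⇒ [5, 5, 5, 5, 5, 8, 8, 8, 8]; return 4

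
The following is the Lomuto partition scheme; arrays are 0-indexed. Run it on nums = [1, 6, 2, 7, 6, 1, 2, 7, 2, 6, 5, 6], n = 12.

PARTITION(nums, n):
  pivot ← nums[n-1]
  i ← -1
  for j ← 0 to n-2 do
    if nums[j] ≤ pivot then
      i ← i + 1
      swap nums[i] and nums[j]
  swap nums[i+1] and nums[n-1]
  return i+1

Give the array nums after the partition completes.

[1, 6, 2, 6, 1, 2, 2, 6, 5, 6, 7, 7]

pivot=6, i=-1
j=0: 1≤6, i=0, swap(0,0) ⇒ [1, 6, 2, 7, 6, 1, 2, 7, 2, 6, 5, 6]
j=1: 6≤6, i=1, swap(1,1) ⇒ [1, 6, 2, 7, 6, 1, 2, 7, 2, 6, 5, 6]
j=2: 2≤6, i=2, swap(2,2) ⇒ [1, 6, 2, 7, 6, 1, 2, 7, 2, 6, 5, 6]
j=3: 7>6, skip
j=4: 6≤6, i=3, swap(3,4) ⇒ [1, 6, 2, 6, 7, 1, 2, 7, 2, 6, 5, 6]
j=5: 1≤6, i=4, swap(4,5) ⇒ [1, 6, 2, 6, 1, 7, 2, 7, 2, 6, 5, 6]
j=6: 2≤6, i=5, swap(5,6) ⇒ [1, 6, 2, 6, 1, 2, 7, 7, 2, 6, 5, 6]
j=7: 7>6, skip
j=8: 2≤6, i=6, swap(6,8) ⇒ [1, 6, 2, 6, 1, 2, 2, 7, 7, 6, 5, 6]
j=9: 6≤6, i=7, swap(7,9) ⇒ [1, 6, 2, 6, 1, 2, 2, 6, 7, 7, 5, 6]
j=10: 5≤6, i=8, swap(8,10) ⇒ [1, 6, 2, 6, 1, 2, 2, 6, 5, 7, 7, 6]
swap(9,11) ⇒ [1, 6, 2, 6, 1, 2, 2, 6, 5, 6, 7, 7]; return 9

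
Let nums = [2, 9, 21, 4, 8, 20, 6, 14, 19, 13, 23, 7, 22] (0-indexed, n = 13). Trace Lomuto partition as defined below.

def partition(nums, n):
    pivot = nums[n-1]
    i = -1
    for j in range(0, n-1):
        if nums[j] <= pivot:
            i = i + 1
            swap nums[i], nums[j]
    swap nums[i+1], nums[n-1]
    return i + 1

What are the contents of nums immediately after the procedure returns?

[2, 9, 21, 4, 8, 20, 6, 14, 19, 13, 7, 22, 23]

pivot = nums[12] = 22; i = -1
j=0: nums[0]=2 ≤ 22 → i=0, swap nums[0],nums[0] (no change) → [2, 9, 21, 4, 8, 20, 6, 14, 19, 13, 23, 7, 22]
j=1: nums[1]=9 ≤ 22 → i=1, swap nums[1],nums[1] (no change) → [2, 9, 21, 4, 8, 20, 6, 14, 19, 13, 23, 7, 22]
j=2: nums[2]=21 ≤ 22 → i=2, swap nums[2],nums[2] (no change) → [2, 9, 21, 4, 8, 20, 6, 14, 19, 13, 23, 7, 22]
j=3: nums[3]=4 ≤ 22 → i=3, swap nums[3],nums[3] (no change) → [2, 9, 21, 4, 8, 20, 6, 14, 19, 13, 23, 7, 22]
j=4: nums[4]=8 ≤ 22 → i=4, swap nums[4],nums[4] (no change) → [2, 9, 21, 4, 8, 20, 6, 14, 19, 13, 23, 7, 22]
j=5: nums[5]=20 ≤ 22 → i=5, swap nums[5],nums[5] (no change) → [2, 9, 21, 4, 8, 20, 6, 14, 19, 13, 23, 7, 22]
j=6: nums[6]=6 ≤ 22 → i=6, swap nums[6],nums[6] (no change) → [2, 9, 21, 4, 8, 20, 6, 14, 19, 13, 23, 7, 22]
j=7: nums[7]=14 ≤ 22 → i=7, swap nums[7],nums[7] (no change) → [2, 9, 21, 4, 8, 20, 6, 14, 19, 13, 23, 7, 22]
j=8: nums[8]=19 ≤ 22 → i=8, swap nums[8],nums[8] (no change) → [2, 9, 21, 4, 8, 20, 6, 14, 19, 13, 23, 7, 22]
j=9: nums[9]=13 ≤ 22 → i=9, swap nums[9],nums[9] (no change) → [2, 9, 21, 4, 8, 20, 6, 14, 19, 13, 23, 7, 22]
j=10: nums[10]=23 > 22 → no swap
j=11: nums[11]=7 ≤ 22 → i=10, swap nums[10],nums[11] → [2, 9, 21, 4, 8, 20, 6, 14, 19, 13, 7, 23, 22]
final swap nums[11],nums[12] → [2, 9, 21, 4, 8, 20, 6, 14, 19, 13, 7, 22, 23]; return 11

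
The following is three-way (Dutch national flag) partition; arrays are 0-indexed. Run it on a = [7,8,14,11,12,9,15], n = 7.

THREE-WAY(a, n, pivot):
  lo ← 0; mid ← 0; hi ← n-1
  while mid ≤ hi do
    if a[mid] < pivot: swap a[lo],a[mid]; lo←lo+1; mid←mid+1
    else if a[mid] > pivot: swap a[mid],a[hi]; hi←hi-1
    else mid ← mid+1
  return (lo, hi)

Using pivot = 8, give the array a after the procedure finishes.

lo=0 mid=0 hi=6
7<8: swap(0,0), lo=1 mid=1 ⇒ [7,8,14,11,12,9,15]
8=8: mid=2
14>8: swap(2,6), hi=5 ⇒ [7,8,15,11,12,9,14]
15>8: swap(2,5), hi=4 ⇒ [7,8,9,11,12,15,14]
9>8: swap(2,4), hi=3 ⇒ [7,8,12,11,9,15,14]
12>8: swap(2,3), hi=2 ⇒ [7,8,11,12,9,15,14]
11>8: swap(2,2), hi=1 ⇒ [7,8,11,12,9,15,14]
done. lo=1 hi=1; a=[7,8,11,12,9,15,14]

[7,8,11,12,9,15,14]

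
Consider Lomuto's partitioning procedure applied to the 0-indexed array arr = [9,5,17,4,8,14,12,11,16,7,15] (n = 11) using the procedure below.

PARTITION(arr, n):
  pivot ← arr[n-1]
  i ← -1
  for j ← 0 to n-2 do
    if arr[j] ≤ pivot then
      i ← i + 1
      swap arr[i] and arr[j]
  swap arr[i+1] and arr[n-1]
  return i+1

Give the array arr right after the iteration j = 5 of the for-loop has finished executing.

[9,5,4,8,14,17,12,11,16,7,15]

pivot = arr[10] = 15; i = -1
j=0: arr[0]=9 ≤ 15 → i=0, swap arr[0],arr[0] (no change) → [9,5,17,4,8,14,12,11,16,7,15]
j=1: arr[1]=5 ≤ 15 → i=1, swap arr[1],arr[1] (no change) → [9,5,17,4,8,14,12,11,16,7,15]
j=2: arr[2]=17 > 15 → no swap
j=3: arr[3]=4 ≤ 15 → i=2, swap arr[2],arr[3] → [9,5,4,17,8,14,12,11,16,7,15]
j=4: arr[4]=8 ≤ 15 → i=3, swap arr[3],arr[4] → [9,5,4,8,17,14,12,11,16,7,15]
j=5: arr[5]=14 ≤ 15 → i=4, swap arr[4],arr[5] → [9,5,4,8,14,17,12,11,16,7,15]
(after j=5) arr = [9,5,4,8,14,17,12,11,16,7,15]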